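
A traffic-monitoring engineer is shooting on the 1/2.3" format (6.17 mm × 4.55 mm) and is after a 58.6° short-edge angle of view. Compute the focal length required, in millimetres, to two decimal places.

4.05 mm

From α = 2·arctan(h/2f) we get f = h / (2·tan(α/2)).
With h = 4.55 mm and α/2 = 29.3°, tan(α/2) ≈ 0.56117, so f ≈ 4.55 / 1.12235 ≈ 4.0540 mm.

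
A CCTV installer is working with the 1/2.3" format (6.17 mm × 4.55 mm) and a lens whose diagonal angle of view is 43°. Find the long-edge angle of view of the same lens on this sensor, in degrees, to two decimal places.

Sensor diagonal = √(6.17² + 4.55²) = √58.7714 ≈ 7.6663 mm.
From the diagonal AOV: f = 7.6663 / (2·tan(21.5°)) = 7.6663 / 0.78782 ≈ 9.7310 mm.
Long-edge AOV = 2·arctan(6.17 / (2 × 9.7310)) = 2·arctan(0.31703) ≈ 35.1803°.

35.18°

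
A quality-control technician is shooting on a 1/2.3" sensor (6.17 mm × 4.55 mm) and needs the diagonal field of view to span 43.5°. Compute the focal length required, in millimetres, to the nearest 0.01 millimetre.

Sensor diagonal = √(6.17² + 4.55²) = √58.7714 ≈ 7.6663 mm.
From α = 2·arctan(d/2f) we get f = d / (2·tan(α/2)).
With d = 7.6663 mm and α/2 = 21.75°, tan(α/2) ≈ 0.39896, so f ≈ 7.6663 / 0.79792 ≈ 9.6078 mm.

9.61 mm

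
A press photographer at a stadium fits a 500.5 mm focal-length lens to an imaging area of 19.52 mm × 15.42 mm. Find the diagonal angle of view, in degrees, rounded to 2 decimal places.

2.85°

Sensor diagonal = √(19.52² + 15.42²) = √618.8068 ≈ 24.8758 mm.
Angle of view α = 2·arctan(d/2f) with d = 24.8758 mm and f = 500.5 mm.
d/2f = 0.02485; arctan(0.02485) ≈ 1.4236°, so α ≈ 2.8471°.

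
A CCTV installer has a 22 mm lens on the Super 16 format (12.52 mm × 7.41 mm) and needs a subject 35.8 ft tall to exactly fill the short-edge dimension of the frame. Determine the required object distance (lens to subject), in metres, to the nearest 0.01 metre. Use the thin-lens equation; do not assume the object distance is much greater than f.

W: 35.8 ft × 304.8 mm/ft = 10911.84 mm.
Magnification m = h/W = dᵢ/dₒ; combined with 1/f = 1/dₒ + 1/dᵢ this gives dₒ = f·(1 + W/h).
dₒ = 22 mm × (1 + 10911.8/7.41) = 22 × 1473.5829 ≈ 32418.825 mm = 32.4188 m.

32.42 m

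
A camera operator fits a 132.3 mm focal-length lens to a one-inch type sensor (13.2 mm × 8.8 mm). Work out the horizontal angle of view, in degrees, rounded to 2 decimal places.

Angle of view α = 2·arctan(w/2f) with w = 13.2 mm and f = 132.3 mm.
w/2f = 0.04989; arctan(0.04989) ≈ 2.8559°, so α ≈ 5.7119°.

5.71°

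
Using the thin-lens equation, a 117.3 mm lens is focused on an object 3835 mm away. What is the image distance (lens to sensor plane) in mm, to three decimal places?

121.001 mm

1/dᵢ = 1/f − 1/dₒ = 1/117.3 − 1/3835 = 0.0082644 mm⁻¹.
dᵢ = 1/0.0082644 ≈ 121.0010 mm.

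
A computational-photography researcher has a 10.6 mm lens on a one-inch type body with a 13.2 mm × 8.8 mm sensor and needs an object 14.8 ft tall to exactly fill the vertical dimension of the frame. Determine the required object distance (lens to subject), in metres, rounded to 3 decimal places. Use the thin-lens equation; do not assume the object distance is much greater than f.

W: 14.8 ft × 304.8 mm/ft = 4511.04 mm.
Magnification m = h/W = dᵢ/dₒ; combined with 1/f = 1/dₒ + 1/dᵢ this gives dₒ = f·(1 + W/h).
dₒ = 10.6 mm × (1 + 4511.04/8.8) = 10.6 × 513.6182 ≈ 5444.353 mm = 5.44435 m.

5.444 m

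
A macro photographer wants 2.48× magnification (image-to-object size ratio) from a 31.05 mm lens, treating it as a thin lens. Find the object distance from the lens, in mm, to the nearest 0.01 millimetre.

With m = dᵢ/dₒ and 1/f = 1/dₒ + 1/dᵢ, substituting dᵢ = m·dₒ gives 1/f = (1 + 1/m)/dₒ, hence dₒ = f·(1 + 1/m).
dₒ = 31.05 × (1 + 1/2.48) = 31.05 × 1.40323 ≈ 43.570 mm.

43.57 mm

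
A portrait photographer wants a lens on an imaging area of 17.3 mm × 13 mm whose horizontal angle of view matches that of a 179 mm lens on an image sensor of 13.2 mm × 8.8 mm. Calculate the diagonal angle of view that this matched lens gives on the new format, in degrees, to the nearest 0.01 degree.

Equal horizontal AOV ⇒ f₂ = f₁ · 17.3/13.2 = 179 × 1.31061 ≈ 234.5985 mm.
Sensor diagonal = √(17.3² + 13²) = √468.2900 ≈ 21.6400 mm.
Diagonal AOV on the new format = 2·arctan(21.6400 / (2 × 234.5985)) = 2·arctan(0.04612) ≈ 5.2814°.

5.28°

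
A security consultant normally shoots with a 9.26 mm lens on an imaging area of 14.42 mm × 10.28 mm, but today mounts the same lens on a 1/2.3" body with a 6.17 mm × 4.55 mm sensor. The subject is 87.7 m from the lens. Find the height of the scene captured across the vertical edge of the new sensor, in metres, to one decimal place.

43.1 m

The focal length stays 9.26 mm; the relevant sensor dimension is now h = 4.55 mm. Object distance dₒ = 87.7 m = 87700 mm.
Thin-lens field height W = h·(dₒ − f)/f = 4.55 × (87700 − 9.26)/9.26 ≈ 43087.783 mm = 43.0878 m.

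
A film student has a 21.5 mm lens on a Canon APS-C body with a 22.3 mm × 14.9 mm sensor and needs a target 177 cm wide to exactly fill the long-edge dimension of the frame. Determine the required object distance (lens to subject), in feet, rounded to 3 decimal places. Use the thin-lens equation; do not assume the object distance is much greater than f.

W: 177 cm = 1770 mm.
Magnification m = w/W = dᵢ/dₒ; combined with 1/f = 1/dₒ + 1/dᵢ this gives dₒ = f·(1 + W/w).
dₒ = 21.5 mm × (1 + 1770/22.3) = 21.5 × 80.3722 ≈ 1728.002 mm = 1728.002/304.8 ft = 5.6693 ft.

5.669 ft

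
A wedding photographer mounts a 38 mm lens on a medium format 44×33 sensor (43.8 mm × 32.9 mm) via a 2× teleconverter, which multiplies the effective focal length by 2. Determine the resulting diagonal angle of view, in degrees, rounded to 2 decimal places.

Effective focal length f = 38 × 2 = 76 mm.
Sensor diagonal = √(43.8² + 32.9²) = √3000.8500 ≈ 54.7800 mm.
α = 2·arctan(54.780 / (2 × 76)) = 2·arctan(0.36039) ≈ 39.6378°.

39.64°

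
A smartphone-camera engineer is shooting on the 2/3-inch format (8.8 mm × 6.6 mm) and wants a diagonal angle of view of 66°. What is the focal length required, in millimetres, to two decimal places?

Sensor diagonal = √(8.8² + 6.6²) = √121.0000 ≈ 11.0000 mm.
From α = 2·arctan(d/2f) we get f = d / (2·tan(α/2)).
With d = 11.0000 mm and α/2 = 33°, tan(α/2) ≈ 0.64941, so f ≈ 11.0000 / 1.29882 ≈ 8.4693 mm.

8.47 mm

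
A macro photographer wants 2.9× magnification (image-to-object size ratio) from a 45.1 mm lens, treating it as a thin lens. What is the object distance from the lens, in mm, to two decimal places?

60.65 mm

With m = dᵢ/dₒ and 1/f = 1/dₒ + 1/dᵢ, substituting dᵢ = m·dₒ gives 1/f = (1 + 1/m)/dₒ, hence dₒ = f·(1 + 1/m).
dₒ = 45.1 × (1 + 1/2.9) = 45.1 × 1.34483 ≈ 60.652 mm.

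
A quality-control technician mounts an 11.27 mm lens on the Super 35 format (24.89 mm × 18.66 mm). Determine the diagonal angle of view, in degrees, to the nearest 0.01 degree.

108.15°

Sensor diagonal = √(24.89² + 18.66²) = √967.7077 ≈ 31.1080 mm.
Angle of view α = 2·arctan(d/2f) with d = 31.1080 mm and f = 11.27 mm.
d/2f = 1.38012; arctan(1.38012) ≈ 54.0739°, so α ≈ 108.1479°.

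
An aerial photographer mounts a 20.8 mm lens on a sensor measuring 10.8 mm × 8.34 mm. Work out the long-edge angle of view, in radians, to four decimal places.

Angle of view α = 2·arctan(w/2f) with w = 10.8 mm and f = 20.8 mm.
w/2f = 0.25962; arctan(0.25962) ≈ 0.2540 rad, so α ≈ 0.5080 rad.

0.5080 rad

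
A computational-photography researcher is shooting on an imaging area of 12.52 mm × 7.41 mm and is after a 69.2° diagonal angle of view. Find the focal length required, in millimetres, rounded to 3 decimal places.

10.545 mm

Sensor diagonal = √(12.52² + 7.41²) = √211.6585 ≈ 14.5485 mm.
From α = 2·arctan(d/2f) we get f = d / (2·tan(α/2)).
With d = 14.5485 mm and α/2 = 34.6°, tan(α/2) ≈ 0.68985, so f ≈ 14.5485 / 1.37971 ≈ 10.5446 mm.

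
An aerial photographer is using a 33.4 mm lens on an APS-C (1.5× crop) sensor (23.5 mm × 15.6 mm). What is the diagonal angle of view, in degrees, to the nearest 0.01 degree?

45.78°

Sensor diagonal = √(23.5² + 15.6²) = √795.6100 ≈ 28.2066 mm.
Angle of view α = 2·arctan(d/2f) with d = 28.2066 mm and f = 33.4 mm.
d/2f = 0.42225; arctan(0.42225) ≈ 22.8921°, so α ≈ 45.7842°.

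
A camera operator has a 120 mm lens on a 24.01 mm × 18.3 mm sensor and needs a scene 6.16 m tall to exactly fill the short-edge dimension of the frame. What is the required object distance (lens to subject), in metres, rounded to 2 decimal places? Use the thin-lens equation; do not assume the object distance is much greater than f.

40.51 m

W: 6.16 m = 6160 mm.
Magnification m = h/W = dᵢ/dₒ; combined with 1/f = 1/dₒ + 1/dᵢ this gives dₒ = f·(1 + W/h).
dₒ = 120 mm × (1 + 6160/18.3) = 120 × 337.6120 ≈ 40513.443 mm = 40.5134 m.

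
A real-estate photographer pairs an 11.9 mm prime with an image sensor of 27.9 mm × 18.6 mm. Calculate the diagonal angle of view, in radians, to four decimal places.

1.9071 rad

Sensor diagonal = √(27.9² + 18.6²) = √1124.3700 ≈ 33.5316 mm.
Angle of view α = 2·arctan(d/2f) with d = 33.5316 mm and f = 11.9 mm.
d/2f = 1.40889; arctan(1.40889) ≈ 0.9535 rad, so α ≈ 1.9071 rad.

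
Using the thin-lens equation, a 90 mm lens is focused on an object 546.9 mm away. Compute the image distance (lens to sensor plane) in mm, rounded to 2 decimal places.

107.73 mm

1/dᵢ = 1/f − 1/dₒ = 1/90 − 1/546.9 = 0.0092826 mm⁻¹.
dᵢ = 1/0.0092826 ≈ 107.7282 mm.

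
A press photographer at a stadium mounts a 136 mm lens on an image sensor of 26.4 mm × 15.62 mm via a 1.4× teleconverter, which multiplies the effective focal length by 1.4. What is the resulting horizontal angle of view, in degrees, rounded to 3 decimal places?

Effective focal length f = 136 × 1.4 = 190.4 mm.
α = 2·arctan(26.4 / (2 × 190.4)) = 2·arctan(0.06933) ≈ 7.9317°.

7.932°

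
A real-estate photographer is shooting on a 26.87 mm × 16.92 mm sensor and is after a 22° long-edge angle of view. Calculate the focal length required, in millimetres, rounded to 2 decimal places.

69.12 mm

From α = 2·arctan(w/2f) we get f = w / (2·tan(α/2)).
With w = 26.87 mm and α/2 = 11°, tan(α/2) ≈ 0.19438, so f ≈ 26.87 / 0.38876 ≈ 69.1171 mm.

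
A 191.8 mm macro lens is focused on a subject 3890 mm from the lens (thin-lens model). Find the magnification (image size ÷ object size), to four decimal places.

Thin lens: 1/f = 1/dₒ + 1/dᵢ → 1/dᵢ = 1/191.8 − 1/3890 = 0.0049567 mm⁻¹, so dᵢ ≈ 201.7473 mm.
Magnification m = dᵢ/dₒ = 201.7473/3890 ≈ 0.05186.

0.0519×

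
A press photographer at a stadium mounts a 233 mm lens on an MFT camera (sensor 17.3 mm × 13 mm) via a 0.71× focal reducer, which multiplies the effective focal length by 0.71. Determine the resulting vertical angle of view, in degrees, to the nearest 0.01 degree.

Effective focal length f = 233 × 0.71 = 165.43 mm.
α = 2·arctan(13 / (2 × 165.43)) = 2·arctan(0.03929) ≈ 4.5002°.

4.50°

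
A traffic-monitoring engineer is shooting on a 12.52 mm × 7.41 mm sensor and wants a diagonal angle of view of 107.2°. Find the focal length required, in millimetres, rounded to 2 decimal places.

5.36 mm

Sensor diagonal = √(12.52² + 7.41²) = √211.6585 ≈ 14.5485 mm.
From α = 2·arctan(d/2f) we get f = d / (2·tan(α/2)).
With d = 14.5485 mm and α/2 = 53.6°, tan(α/2) ≈ 1.35637, so f ≈ 14.5485 / 2.71273 ≈ 5.3630 mm.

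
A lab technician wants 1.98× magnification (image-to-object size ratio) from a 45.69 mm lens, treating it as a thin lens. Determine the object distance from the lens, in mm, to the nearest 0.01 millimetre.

With m = dᵢ/dₒ and 1/f = 1/dₒ + 1/dᵢ, substituting dᵢ = m·dₒ gives 1/f = (1 + 1/m)/dₒ, hence dₒ = f·(1 + 1/m).
dₒ = 45.69 × (1 + 1/1.98) = 45.69 × 1.50505 ≈ 68.766 mm.

68.77 mm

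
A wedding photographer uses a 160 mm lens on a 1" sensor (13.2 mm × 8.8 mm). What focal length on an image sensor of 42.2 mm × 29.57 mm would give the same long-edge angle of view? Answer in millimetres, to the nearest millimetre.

512 mm

Equal angle of view means equal width/f ratio, so f₂ = f₁ · (width₂/width₁) = 160 × 42.2/13.2.
f₂ = 160 × 3.19697 ≈ 511.515 mm.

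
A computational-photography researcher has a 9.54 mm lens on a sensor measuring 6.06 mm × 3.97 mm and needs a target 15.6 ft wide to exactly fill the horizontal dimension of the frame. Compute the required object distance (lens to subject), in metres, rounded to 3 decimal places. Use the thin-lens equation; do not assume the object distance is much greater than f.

7.495 m

W: 15.6 ft × 304.8 mm/ft = 4754.88 mm.
Magnification m = w/W = dᵢ/dₒ; combined with 1/f = 1/dₒ + 1/dᵢ this gives dₒ = f·(1 + W/w).
dₒ = 9.54 mm × (1 + 4754.88/6.06) = 9.54 × 785.6336 ≈ 7494.945 mm = 7.49494 m.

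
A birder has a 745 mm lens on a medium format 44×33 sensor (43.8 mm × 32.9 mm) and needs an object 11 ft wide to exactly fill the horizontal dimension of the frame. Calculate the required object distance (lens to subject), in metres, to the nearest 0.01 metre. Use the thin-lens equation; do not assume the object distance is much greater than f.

57.77 m

W: 11 ft × 304.8 mm/ft = 3352.80 mm.
Magnification m = w/W = dᵢ/dₒ; combined with 1/f = 1/dₒ + 1/dᵢ this gives dₒ = f·(1 + W/w).
dₒ = 745 mm × (1 + 3352.8/43.8) = 745 × 77.5479 ≈ 57773.217 mm = 57.7732 m.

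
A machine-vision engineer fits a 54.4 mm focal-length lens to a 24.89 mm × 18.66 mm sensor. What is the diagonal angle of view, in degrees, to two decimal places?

31.91°

Sensor diagonal = √(24.89² + 18.66²) = √967.7077 ≈ 31.1080 mm.
Angle of view α = 2·arctan(d/2f) with d = 31.1080 mm and f = 54.4 mm.
d/2f = 0.28592; arctan(0.28592) ≈ 15.9562°, so α ≈ 31.9125°.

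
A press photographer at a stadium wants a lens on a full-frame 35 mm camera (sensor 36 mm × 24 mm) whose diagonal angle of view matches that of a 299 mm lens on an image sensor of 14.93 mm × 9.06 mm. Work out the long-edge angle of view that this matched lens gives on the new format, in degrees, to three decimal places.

2.784°

Sensor diagonal = √(14.93² + 9.06²) = √304.9885 ≈ 17.4639 mm.
Sensor diagonal = √(36² + 24²) = √1872.0000 ≈ 43.2666 mm.
Equal diagonal AOV ⇒ f₂ = f₁ · 43.2666/17.4639 = 299 × 2.47749 ≈ 740.7683 mm.
Long-edge AOV on the new format = 2·arctan(36 / (2 × 740.7683)) = 2·arctan(0.02430) ≈ 2.7839°.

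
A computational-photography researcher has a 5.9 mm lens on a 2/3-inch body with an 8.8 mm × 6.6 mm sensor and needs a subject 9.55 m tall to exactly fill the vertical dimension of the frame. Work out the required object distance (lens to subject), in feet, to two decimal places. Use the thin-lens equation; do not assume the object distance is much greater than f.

28.03 ft

W: 9.55 m = 9550 mm.
Magnification m = h/W = dᵢ/dₒ; combined with 1/f = 1/dₒ + 1/dᵢ this gives dₒ = f·(1 + W/h).
dₒ = 5.9 mm × (1 + 9550/6.6) = 5.9 × 1447.9697 ≈ 8543.021 mm = 8543.021/304.8 ft = 28.0283 ft.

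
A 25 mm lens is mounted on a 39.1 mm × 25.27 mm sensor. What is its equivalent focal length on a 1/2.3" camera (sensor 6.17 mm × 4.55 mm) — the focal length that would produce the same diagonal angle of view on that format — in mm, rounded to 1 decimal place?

4.1 mm

Sensor diagonal = √(39.1² + 25.27²) = √2167.3829 ≈ 46.5552 mm.
Sensor diagonal = √(6.17² + 4.55²) = √58.7714 ≈ 7.6663 mm.
Equal angle of view means equal diagonal/f ratio, so f₂ = f₁ · (diagonal₂/diagonal₁) = 25 × 7.6663/46.5552.
f₂ = 25 × 0.16467 ≈ 4.117 mm.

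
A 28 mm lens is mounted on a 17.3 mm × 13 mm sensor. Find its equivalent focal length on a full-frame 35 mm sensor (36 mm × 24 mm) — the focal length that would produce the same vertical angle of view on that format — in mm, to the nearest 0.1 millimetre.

51.7 mm

Equal angle of view means equal height/f ratio, so f₂ = f₁ · (height₂/height₁) = 28 × 24/13.
f₂ = 28 × 1.84615 ≈ 51.692 mm.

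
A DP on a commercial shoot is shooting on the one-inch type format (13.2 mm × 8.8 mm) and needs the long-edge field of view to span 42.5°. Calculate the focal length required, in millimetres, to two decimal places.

From α = 2·arctan(w/2f) we get f = w / (2·tan(α/2)).
With w = 13.2 mm and α/2 = 21.25°, tan(α/2) ≈ 0.38888, so f ≈ 13.2 / 0.77776 ≈ 16.9719 mm.

16.97 mm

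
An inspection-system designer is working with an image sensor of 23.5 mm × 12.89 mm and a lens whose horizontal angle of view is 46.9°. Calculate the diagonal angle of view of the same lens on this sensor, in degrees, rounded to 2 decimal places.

From the horizontal AOV: f = 23.5 / (2·tan(23.45°)) = 23.5 / 0.86755 ≈ 27.0878 mm.
Sensor diagonal = √(23.5² + 12.89²) = √718.4021 ≈ 26.8030 mm.
Diagonal AOV = 2·arctan(26.8030 / (2 × 27.0878)) = 2·arctan(0.49474) ≈ 52.6473°.

52.65°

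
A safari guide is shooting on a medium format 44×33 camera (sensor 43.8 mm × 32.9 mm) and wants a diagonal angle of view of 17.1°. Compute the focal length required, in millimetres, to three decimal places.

182.183 mm

Sensor diagonal = √(43.8² + 32.9²) = √3000.8500 ≈ 54.7800 mm.
From α = 2·arctan(d/2f) we get f = d / (2·tan(α/2)).
With d = 54.7800 mm and α/2 = 8.55°, tan(α/2) ≈ 0.15034, so f ≈ 54.7800 / 0.30069 ≈ 182.1831 mm.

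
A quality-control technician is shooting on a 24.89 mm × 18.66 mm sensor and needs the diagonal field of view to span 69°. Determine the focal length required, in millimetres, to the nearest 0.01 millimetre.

Sensor diagonal = √(24.89² + 18.66²) = √967.7077 ≈ 31.1080 mm.
From α = 2·arctan(d/2f) we get f = d / (2·tan(α/2)).
With d = 31.1080 mm and α/2 = 34.5°, tan(α/2) ≈ 0.68728, so f ≈ 31.1080 / 1.37456 ≈ 22.6312 mm.

22.63 mm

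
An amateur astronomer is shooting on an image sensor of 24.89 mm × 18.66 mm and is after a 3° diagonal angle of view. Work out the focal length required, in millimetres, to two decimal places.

Sensor diagonal = √(24.89² + 18.66²) = √967.7077 ≈ 31.1080 mm.
From α = 2·arctan(d/2f) we get f = d / (2·tan(α/2)).
With d = 31.1080 mm and α/2 = 1.5°, tan(α/2) ≈ 0.02619, so f ≈ 31.1080 / 0.05237 ≈ 593.9833 mm.

593.98 mm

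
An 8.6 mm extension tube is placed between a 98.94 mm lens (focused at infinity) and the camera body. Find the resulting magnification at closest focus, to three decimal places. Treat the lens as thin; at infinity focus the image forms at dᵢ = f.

The tube moves the image plane from f to f + e, so dᵢ = 98.94 + 8.6 = 107.54 mm. Focus is achieved when 1/f = 1/dₒ + 1/dᵢ, giving dₒ = 1/(1/f − 1/(f+e)).
Magnification m = dᵢ/dₒ = (f+e)·(1/f − 1/(f+e)) = e/f = 8.6/98.94 ≈ 0.0869.

0.087×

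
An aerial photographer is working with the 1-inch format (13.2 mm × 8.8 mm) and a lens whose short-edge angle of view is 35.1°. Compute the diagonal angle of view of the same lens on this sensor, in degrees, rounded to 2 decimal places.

59.38°

From the short-edge AOV: f = 8.8 / (2·tan(17.55°)) = 8.8 / 0.63252 ≈ 13.9127 mm.
Sensor diagonal = √(13.2² + 8.8²) = √251.6800 ≈ 15.8644 mm.
Diagonal AOV = 2·arctan(15.8644 / (2 × 13.9127)) = 2·arctan(0.57014) ≈ 59.3787°.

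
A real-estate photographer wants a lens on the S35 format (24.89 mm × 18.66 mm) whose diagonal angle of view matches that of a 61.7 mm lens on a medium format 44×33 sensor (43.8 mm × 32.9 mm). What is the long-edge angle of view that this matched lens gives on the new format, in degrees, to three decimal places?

39.109°

Sensor diagonal = √(43.8² + 32.9²) = √3000.8500 ≈ 54.7800 mm.
Sensor diagonal = √(24.89² + 18.66²) = √967.7077 ≈ 31.1080 mm.
Equal diagonal AOV ⇒ f₂ = f₁ · 31.1080/54.7800 = 61.7 × 0.56787 ≈ 35.0377 mm.
Long-edge AOV on the new format = 2·arctan(24.89 / (2 × 35.0377)) = 2·arctan(0.35519) ≈ 39.1090°.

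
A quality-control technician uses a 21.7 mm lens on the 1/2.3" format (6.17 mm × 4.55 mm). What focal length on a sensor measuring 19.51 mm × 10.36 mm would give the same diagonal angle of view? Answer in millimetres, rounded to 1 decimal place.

Sensor diagonal = √(6.17² + 4.55²) = √58.7714 ≈ 7.6663 mm.
Sensor diagonal = √(19.51² + 10.36²) = √487.9697 ≈ 22.0900 mm.
Equal angle of view means equal diagonal/f ratio, so f₂ = f₁ · (diagonal₂/diagonal₁) = 21.7 × 22.0900/7.6663.
f₂ = 21.7 × 2.88147 ≈ 62.528 mm.

62.5 mm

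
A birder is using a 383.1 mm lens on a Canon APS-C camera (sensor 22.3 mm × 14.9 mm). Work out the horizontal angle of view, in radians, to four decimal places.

0.0582 rad

Angle of view α = 2·arctan(w/2f) with w = 22.3 mm and f = 383.1 mm.
w/2f = 0.02910; arctan(0.02910) ≈ 0.0291 rad, so α ≈ 0.0582 rad.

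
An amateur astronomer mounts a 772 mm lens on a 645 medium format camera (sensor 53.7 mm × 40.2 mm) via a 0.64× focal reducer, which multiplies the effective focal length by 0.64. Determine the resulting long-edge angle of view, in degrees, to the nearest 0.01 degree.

6.22°

Effective focal length f = 772 × 0.64 = 494.08 mm.
α = 2·arctan(53.7 / (2 × 494.08)) = 2·arctan(0.05434) ≈ 6.2212°.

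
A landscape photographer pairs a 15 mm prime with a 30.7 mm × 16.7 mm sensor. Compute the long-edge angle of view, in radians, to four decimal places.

1.5939 rad

Angle of view α = 2·arctan(w/2f) with w = 30.7 mm and f = 15 mm.
w/2f = 1.02333; arctan(1.02333) ≈ 0.7969 rad, so α ≈ 1.5939 rad.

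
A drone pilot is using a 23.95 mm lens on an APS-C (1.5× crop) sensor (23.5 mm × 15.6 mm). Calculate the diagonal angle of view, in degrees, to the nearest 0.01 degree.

60.98°

Sensor diagonal = √(23.5² + 15.6²) = √795.6100 ≈ 28.2066 mm.
Angle of view α = 2·arctan(d/2f) with d = 28.2066 mm and f = 23.95 mm.
d/2f = 0.58886; arctan(0.58886) ≈ 30.4923°, so α ≈ 60.9846°.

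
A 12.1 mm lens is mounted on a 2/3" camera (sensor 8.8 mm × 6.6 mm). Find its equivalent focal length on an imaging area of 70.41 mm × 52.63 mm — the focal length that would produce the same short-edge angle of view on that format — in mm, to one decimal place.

Equal angle of view means equal height/f ratio, so f₂ = f₁ · (height₂/height₁) = 12.1 × 52.63/6.6.
f₂ = 12.1 × 7.97424 ≈ 96.488 mm.

96.5 mm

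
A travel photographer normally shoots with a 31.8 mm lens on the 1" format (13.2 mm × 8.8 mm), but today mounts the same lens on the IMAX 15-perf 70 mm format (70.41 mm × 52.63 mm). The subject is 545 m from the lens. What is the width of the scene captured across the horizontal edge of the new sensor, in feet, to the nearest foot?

The focal length stays 31.8 mm; the relevant sensor dimension is now w = 70.41 mm. Object distance dₒ = 545 m = 545000 mm.
Thin-lens field width W = w·(dₒ − f)/f = 70.41 × (545000 − 31.8)/31.8 ≈ 1206641.854 mm = 1206641.854/304.8 ft = 3958.8 ft.

3959 ft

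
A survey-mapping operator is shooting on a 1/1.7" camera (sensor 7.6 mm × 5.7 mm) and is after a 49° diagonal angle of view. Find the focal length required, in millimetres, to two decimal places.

10.42 mm

Sensor diagonal = √(7.6² + 5.7²) = √90.2500 ≈ 9.5000 mm.
From α = 2·arctan(d/2f) we get f = d / (2·tan(α/2)).
With d = 9.5000 mm and α/2 = 24.5°, tan(α/2) ≈ 0.45573, so f ≈ 9.5000 / 0.91145 ≈ 10.4229 mm.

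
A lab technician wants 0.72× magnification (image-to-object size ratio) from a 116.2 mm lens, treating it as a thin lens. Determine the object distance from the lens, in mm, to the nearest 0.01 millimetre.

277.59 mm

With m = dᵢ/dₒ and 1/f = 1/dₒ + 1/dᵢ, substituting dᵢ = m·dₒ gives 1/f = (1 + 1/m)/dₒ, hence dₒ = f·(1 + 1/m).
dₒ = 116.2 × (1 + 1/0.72) = 116.2 × 2.38889 ≈ 277.589 mm.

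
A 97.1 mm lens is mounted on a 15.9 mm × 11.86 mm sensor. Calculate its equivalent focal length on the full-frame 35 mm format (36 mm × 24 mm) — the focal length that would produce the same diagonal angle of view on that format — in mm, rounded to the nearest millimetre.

Sensor diagonal = √(15.9² + 11.86²) = √393.4696 ≈ 19.8361 mm.
Sensor diagonal = √(36² + 24²) = √1872.0000 ≈ 43.2666 mm.
Equal angle of view means equal diagonal/f ratio, so f₂ = f₁ · (diagonal₂/diagonal₁) = 97.1 × 43.2666/19.8361.
f₂ = 97.1 × 2.18121 ≈ 211.795 mm.

212 mm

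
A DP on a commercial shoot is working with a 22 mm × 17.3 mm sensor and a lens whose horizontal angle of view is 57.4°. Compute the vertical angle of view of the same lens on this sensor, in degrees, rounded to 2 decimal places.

From the horizontal AOV: f = 22 / (2·tan(28.7°)) = 22 / 1.09497 ≈ 20.0919 mm.
Vertical AOV = 2·arctan(17.3 / (2 × 20.0919)) = 2·arctan(0.43052) ≈ 46.5858°.

46.59°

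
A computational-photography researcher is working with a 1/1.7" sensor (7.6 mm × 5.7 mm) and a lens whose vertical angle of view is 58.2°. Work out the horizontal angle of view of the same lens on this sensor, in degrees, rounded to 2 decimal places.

From the vertical AOV: f = 5.7 / (2·tan(29.1°)) = 5.7 / 1.11319 ≈ 5.1204 mm.
Horizontal AOV = 2·arctan(7.6 / (2 × 5.1204)) = 2·arctan(0.74212) ≈ 73.1600°.

73.16°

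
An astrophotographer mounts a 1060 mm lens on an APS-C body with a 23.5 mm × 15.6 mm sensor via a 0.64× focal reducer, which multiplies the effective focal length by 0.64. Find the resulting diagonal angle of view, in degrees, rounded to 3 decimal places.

Effective focal length f = 1060 × 0.64 = 678.4 mm.
Sensor diagonal = √(23.5² + 15.6²) = √795.6100 ≈ 28.2066 mm.
α = 2·arctan(28.207 / (2 × 678.4)) = 2·arctan(0.02079) ≈ 2.3819°.

2.382°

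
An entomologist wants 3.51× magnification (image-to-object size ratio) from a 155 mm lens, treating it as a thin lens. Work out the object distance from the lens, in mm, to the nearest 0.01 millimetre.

199.16 mm

With m = dᵢ/dₒ and 1/f = 1/dₒ + 1/dᵢ, substituting dᵢ = m·dₒ gives 1/f = (1 + 1/m)/dₒ, hence dₒ = f·(1 + 1/m).
dₒ = 155 × (1 + 1/3.51) = 155 × 1.28490 ≈ 199.160 mm.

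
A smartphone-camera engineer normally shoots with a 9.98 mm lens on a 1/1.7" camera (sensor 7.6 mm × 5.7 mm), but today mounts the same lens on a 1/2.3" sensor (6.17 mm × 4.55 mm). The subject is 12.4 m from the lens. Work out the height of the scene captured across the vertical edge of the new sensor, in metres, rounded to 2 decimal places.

5.65 m

The focal length stays 9.98 mm; the relevant sensor dimension is now h = 4.55 mm. Object distance dₒ = 12.4 m = 12400 mm.
Thin-lens field height W = h·(dₒ − f)/f = 4.55 × (12400 − 9.98)/9.98 ≈ 5648.757 mm = 5.64876 m.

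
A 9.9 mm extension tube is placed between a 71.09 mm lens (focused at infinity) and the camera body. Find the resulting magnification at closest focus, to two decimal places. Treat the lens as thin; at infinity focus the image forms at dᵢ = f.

0.14×

The tube moves the image plane from f to f + e, so dᵢ = 71.09 + 9.9 = 80.99 mm. Focus is achieved when 1/f = 1/dₒ + 1/dᵢ, giving dₒ = 1/(1/f − 1/(f+e)).
Magnification m = dᵢ/dₒ = (f+e)·(1/f − 1/(f+e)) = e/f = 9.9/71.09 ≈ 0.1393.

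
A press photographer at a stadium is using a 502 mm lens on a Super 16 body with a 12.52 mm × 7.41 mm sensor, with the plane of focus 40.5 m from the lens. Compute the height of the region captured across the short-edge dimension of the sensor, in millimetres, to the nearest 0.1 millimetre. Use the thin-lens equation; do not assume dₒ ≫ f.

dₒ: 40.5 m = 40500 mm.
Similar triangles through the lens centre give W/dₒ = h/dᵢ; with 1/f = 1/dₒ + 1/dᵢ this gives W = h·(dₒ − f)/f.
W = 7.41 mm × (40500 − 502) / 502 = 7.41 × 79.6773 ≈ 590.409 mm.

590.4 mm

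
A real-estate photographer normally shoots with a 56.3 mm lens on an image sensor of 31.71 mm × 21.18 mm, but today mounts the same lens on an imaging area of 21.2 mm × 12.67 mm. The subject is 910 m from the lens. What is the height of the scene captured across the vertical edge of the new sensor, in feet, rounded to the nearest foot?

The focal length stays 56.3 mm; the relevant sensor dimension is now h = 12.67 mm. Object distance dₒ = 910 m = 910000 mm.
Thin-lens field height W = h·(dₒ − f)/f = 12.67 × (910000 − 56.3)/56.3 ≈ 204777.739 mm = 204777.739/304.8 ft = 671.843 ft.

672 ft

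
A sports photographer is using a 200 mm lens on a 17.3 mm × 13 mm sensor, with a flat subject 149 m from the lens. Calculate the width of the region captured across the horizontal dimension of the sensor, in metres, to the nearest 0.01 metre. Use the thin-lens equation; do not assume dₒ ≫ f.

12.87 m

dₒ: 149 m = 149000 mm.
Similar triangles through the lens centre give W/dₒ = w/dᵢ; with 1/f = 1/dₒ + 1/dᵢ this gives W = w·(dₒ − f)/f.
W = 17.3 mm × (149000 − 200) / 200 = 17.3 × 744.0000 ≈ 12871.200 mm = 12.8712 m.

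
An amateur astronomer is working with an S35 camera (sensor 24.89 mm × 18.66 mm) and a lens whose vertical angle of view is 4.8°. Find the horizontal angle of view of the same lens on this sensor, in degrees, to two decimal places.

6.40°

From the vertical AOV: f = 18.66 / (2·tan(2.4°)) = 18.66 / 0.08382 ≈ 222.6071 mm.
Horizontal AOV = 2·arctan(24.89 / (2 × 222.6071)) = 2·arctan(0.05591) ≈ 6.3997°.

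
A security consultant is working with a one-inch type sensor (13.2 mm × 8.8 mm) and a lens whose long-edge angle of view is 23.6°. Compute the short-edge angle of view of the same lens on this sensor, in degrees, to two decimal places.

From the long-edge AOV: f = 13.2 / (2·tan(11.8°)) = 13.2 / 0.41782 ≈ 31.5924 mm.
Short-edge AOV = 2·arctan(8.8 / (2 × 31.5924)) = 2·arctan(0.13927) ≈ 15.8576°.

15.86°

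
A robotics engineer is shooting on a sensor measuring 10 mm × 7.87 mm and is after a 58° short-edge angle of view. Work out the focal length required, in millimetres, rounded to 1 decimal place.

7.1 mm

From α = 2·arctan(h/2f) we get f = h / (2·tan(α/2)).
With h = 7.87 mm and α/2 = 29°, tan(α/2) ≈ 0.55431, so f ≈ 7.87 / 1.10862 ≈ 7.0989 mm.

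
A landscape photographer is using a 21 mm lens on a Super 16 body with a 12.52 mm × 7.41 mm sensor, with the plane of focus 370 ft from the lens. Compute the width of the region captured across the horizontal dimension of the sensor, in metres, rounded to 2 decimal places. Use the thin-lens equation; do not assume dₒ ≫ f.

dₒ: 370 ft × 304.8 mm/ft = 112776.00 mm.
Similar triangles through the lens centre give W/dₒ = w/dᵢ; with 1/f = 1/dₒ + 1/dᵢ this gives W = w·(dₒ − f)/f.
W = 12.52 mm × (112776 − 21) / 21 = 12.52 × 5369.2855 ≈ 67223.455 mm = 67.2235 m.

67.22 m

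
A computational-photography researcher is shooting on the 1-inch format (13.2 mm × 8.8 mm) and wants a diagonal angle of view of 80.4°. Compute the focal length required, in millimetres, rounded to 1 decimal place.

Sensor diagonal = √(13.2² + 8.8²) = √251.6800 ≈ 15.8644 mm.
From α = 2·arctan(d/2f) we get f = d / (2·tan(α/2)).
With d = 15.8644 mm and α/2 = 40.2°, tan(α/2) ≈ 0.84507, so f ≈ 15.8644 / 1.69013 ≈ 9.3865 mm.

9.4 mm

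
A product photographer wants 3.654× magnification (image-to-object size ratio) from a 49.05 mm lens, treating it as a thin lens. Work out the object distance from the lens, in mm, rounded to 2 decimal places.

With m = dᵢ/dₒ and 1/f = 1/dₒ + 1/dᵢ, substituting dᵢ = m·dₒ gives 1/f = (1 + 1/m)/dₒ, hence dₒ = f·(1 + 1/m).
dₒ = 49.05 × (1 + 1/3.654) = 49.05 × 1.27367 ≈ 62.474 mm.

62.47 mm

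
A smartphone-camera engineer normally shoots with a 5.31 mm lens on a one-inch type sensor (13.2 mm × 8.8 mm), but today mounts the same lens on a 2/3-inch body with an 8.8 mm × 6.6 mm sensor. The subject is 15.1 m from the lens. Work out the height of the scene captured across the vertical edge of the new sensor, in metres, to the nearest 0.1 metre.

The focal length stays 5.31 mm; the relevant sensor dimension is now h = 6.6 mm. Object distance dₒ = 15.1 m = 15100 mm.
Thin-lens field height W = h·(dₒ − f)/f = 6.6 × (15100 − 5.31)/5.31 ≈ 18761.762 mm = 18.7618 m.

18.8 m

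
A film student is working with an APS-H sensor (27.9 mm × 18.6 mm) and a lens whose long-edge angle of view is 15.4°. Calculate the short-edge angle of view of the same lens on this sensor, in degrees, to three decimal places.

10.301°

From the long-edge AOV: f = 27.9 / (2·tan(7.7°)) = 27.9 / 0.27041 ≈ 103.1764 mm.
Short-edge AOV = 2·arctan(18.6 / (2 × 103.1764)) = 2·arctan(0.09014) ≈ 10.3011°.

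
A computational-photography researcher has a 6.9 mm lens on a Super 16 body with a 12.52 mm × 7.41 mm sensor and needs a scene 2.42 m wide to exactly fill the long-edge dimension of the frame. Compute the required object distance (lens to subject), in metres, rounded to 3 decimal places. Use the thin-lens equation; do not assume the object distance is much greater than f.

W: 2.42 m = 2420 mm.
Magnification m = w/W = dᵢ/dₒ; combined with 1/f = 1/dₒ + 1/dᵢ this gives dₒ = f·(1 + W/w).
dₒ = 6.9 mm × (1 + 2420/12.52) = 6.9 × 194.2907 ≈ 1340.606 mm = 1.34061 m.

1.341 m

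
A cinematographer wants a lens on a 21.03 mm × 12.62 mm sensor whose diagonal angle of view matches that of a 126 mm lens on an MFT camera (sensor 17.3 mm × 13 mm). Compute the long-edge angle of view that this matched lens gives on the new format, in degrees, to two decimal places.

Sensor diagonal = √(17.3² + 13²) = √468.2900 ≈ 21.6400 mm.
Sensor diagonal = √(21.03² + 12.62²) = √601.5253 ≈ 24.5260 mm.
Equal diagonal AOV ⇒ f₂ = f₁ · 24.5260/21.6400 = 126 × 1.13336 ≈ 142.8039 mm.
Long-edge AOV on the new format = 2·arctan(21.03 / (2 × 142.8039)) = 2·arctan(0.07363) ≈ 8.4225°.

8.42°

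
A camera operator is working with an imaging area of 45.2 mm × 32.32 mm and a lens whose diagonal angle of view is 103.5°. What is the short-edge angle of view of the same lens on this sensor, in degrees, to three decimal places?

Sensor diagonal = √(45.2² + 32.32²) = √3087.6224 ≈ 55.5664 mm.
From the diagonal AOV: f = 55.5664 / (2·tan(51.75°)) = 55.5664 / 2.53699 ≈ 21.9025 mm.
Short-edge AOV = 2·arctan(32.32 / (2 × 21.9025)) = 2·arctan(0.73782) ≈ 72.8409°.

72.841°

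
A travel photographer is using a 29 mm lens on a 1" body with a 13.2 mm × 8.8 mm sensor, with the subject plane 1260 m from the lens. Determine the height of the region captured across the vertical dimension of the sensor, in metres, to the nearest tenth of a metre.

dₒ: 1260 m = 1.26e+06 mm.
Similar triangles through the lens centre give W/dₒ = h/dᵢ; with 1/f = 1/dₒ + 1/dᵢ this gives W = h·(dₒ − f)/f.
W = 8.8 mm × (1.26e+06 − 29) / 29 = 8.8 × 43447.2759 ≈ 382336.028 mm = 382.336 m.

382.3 m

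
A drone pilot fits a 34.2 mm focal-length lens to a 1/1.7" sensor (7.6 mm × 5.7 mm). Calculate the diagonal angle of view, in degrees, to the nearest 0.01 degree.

15.81°

Sensor diagonal = √(7.6² + 5.7²) = √90.2500 ≈ 9.5000 mm.
Angle of view α = 2·arctan(d/2f) with d = 9.5000 mm and f = 34.2 mm.
d/2f = 0.13889; arctan(0.13889) ≈ 7.9072°, so α ≈ 15.8143°.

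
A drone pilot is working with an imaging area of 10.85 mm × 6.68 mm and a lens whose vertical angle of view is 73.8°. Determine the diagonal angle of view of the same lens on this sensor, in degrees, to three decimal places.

From the vertical AOV: f = 6.68 / (2·tan(36.9°)) = 6.68 / 1.50164 ≈ 4.4485 mm.
Sensor diagonal = √(10.85² + 6.68²) = √162.3449 ≈ 12.7415 mm.
Diagonal AOV = 2·arctan(12.7415 / (2 × 4.4485)) = 2·arctan(1.43212) ≈ 110.1495°.

110.149°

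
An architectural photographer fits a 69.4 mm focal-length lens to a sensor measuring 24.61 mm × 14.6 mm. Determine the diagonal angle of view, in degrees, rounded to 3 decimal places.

23.298°

Sensor diagonal = √(24.61² + 14.6²) = √818.8121 ≈ 28.6149 mm.
Angle of view α = 2·arctan(d/2f) with d = 28.6149 mm and f = 69.4 mm.
d/2f = 0.20616; arctan(0.20616) ≈ 11.6488°, so α ≈ 23.2977°.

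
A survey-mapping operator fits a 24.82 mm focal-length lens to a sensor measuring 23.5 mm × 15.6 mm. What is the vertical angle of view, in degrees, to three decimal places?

34.892°

Angle of view α = 2·arctan(h/2f) with h = 15.6 mm and f = 24.82 mm.
h/2f = 0.31426; arctan(0.31426) ≈ 17.4460°, so α ≈ 34.8920°.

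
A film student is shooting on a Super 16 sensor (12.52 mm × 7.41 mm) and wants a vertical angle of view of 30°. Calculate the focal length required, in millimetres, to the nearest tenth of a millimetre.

13.8 mm

From α = 2·arctan(h/2f) we get f = h / (2·tan(α/2)).
With h = 7.41 mm and α/2 = 15°, tan(α/2) ≈ 0.26795, so f ≈ 7.41 / 0.53590 ≈ 13.8272 mm.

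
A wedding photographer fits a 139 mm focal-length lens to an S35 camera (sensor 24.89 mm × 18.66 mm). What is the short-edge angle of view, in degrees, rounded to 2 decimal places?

7.68°

Angle of view α = 2·arctan(h/2f) with h = 18.66 mm and f = 139 mm.
h/2f = 0.06712; arctan(0.06712) ≈ 3.8401°, so α ≈ 7.6801°.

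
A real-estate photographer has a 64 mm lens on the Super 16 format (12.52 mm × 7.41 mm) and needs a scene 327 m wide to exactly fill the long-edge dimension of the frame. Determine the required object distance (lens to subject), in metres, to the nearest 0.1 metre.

W: 327 m = 327000 mm.
Magnification m = w/W = dᵢ/dₒ; combined with 1/f = 1/dₒ + 1/dᵢ this gives dₒ = f·(1 + W/w).
dₒ = 64 mm × (1 + 327000/12.52) = 64 × 26119.2109 ≈ 1671629.495 mm = 1671.63 m.

1671.6 m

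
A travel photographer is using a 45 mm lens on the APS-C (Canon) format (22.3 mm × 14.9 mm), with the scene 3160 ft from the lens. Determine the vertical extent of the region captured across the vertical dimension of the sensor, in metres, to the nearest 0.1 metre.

dₒ: 3160 ft × 304.8 mm/ft = 963167.97 mm.
Similar triangles through the lens centre give W/dₒ = h/dᵢ; with 1/f = 1/dₒ + 1/dᵢ this gives W = h·(dₒ − f)/f.
W = 14.9 mm × (963168 − 45) / 45 = 14.9 × 21402.7326 ≈ 318900.716 mm = 318.901 m.

318.9 m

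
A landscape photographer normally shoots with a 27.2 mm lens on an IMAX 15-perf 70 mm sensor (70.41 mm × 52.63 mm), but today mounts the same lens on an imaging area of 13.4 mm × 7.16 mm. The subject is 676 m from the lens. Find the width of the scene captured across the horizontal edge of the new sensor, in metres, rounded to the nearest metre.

333 m

The focal length stays 27.2 mm; the relevant sensor dimension is now w = 13.4 mm. Object distance dₒ = 676 m = 676000 mm.
Thin-lens field width W = w·(dₒ − f)/f = 13.4 × (676000 − 27.2)/27.2 ≈ 333016.012 mm = 333.016 m.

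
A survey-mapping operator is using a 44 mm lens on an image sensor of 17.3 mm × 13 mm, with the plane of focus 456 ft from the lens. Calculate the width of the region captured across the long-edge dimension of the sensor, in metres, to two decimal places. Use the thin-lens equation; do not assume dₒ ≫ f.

54.63 m

dₒ: 456 ft × 304.8 mm/ft = 138988.80 mm.
Similar triangles through the lens centre give W/dₒ = w/dᵢ; with 1/f = 1/dₒ + 1/dᵢ this gives W = w·(dₒ − f)/f.
W = 17.3 mm × (138989 − 44) / 44 = 17.3 × 3157.8363 ≈ 54630.567 mm = 54.6306 m.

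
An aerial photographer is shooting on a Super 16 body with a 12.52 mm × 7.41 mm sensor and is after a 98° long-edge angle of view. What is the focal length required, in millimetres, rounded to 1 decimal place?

5.4 mm

From α = 2·arctan(w/2f) we get f = w / (2·tan(α/2)).
With w = 12.52 mm and α/2 = 49°, tan(α/2) ≈ 1.15037, so f ≈ 12.52 / 2.30074 ≈ 5.4417 mm.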